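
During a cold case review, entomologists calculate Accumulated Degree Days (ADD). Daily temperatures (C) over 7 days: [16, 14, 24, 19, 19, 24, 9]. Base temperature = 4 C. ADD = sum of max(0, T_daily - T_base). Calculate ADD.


Computing ADD day by day:
Day 1: max(0, 16 - 4) = 12
Day 2: max(0, 14 - 4) = 10
Day 3: max(0, 24 - 4) = 20
Day 4: max(0, 19 - 4) = 15
Day 5: max(0, 19 - 4) = 15
Day 6: max(0, 24 - 4) = 20
Day 7: max(0, 9 - 4) = 5
Total ADD = 97

97


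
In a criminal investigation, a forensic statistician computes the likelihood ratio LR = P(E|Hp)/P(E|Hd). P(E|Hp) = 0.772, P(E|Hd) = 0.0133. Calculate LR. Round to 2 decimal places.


Likelihood ratio calculation:
LR = P(E|Hp) / P(E|Hd)
LR = 0.772 / 0.0133
LR = 58.05

58.05


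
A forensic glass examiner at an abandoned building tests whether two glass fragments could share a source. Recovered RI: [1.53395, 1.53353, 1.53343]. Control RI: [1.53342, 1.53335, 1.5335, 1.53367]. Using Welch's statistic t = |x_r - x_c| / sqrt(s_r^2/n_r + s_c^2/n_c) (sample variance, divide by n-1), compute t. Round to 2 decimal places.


Welch's t-criterion for glass RI comparison:
Recovered mean = sum / n_r = 4.60091 / 3 = 1.5336367
Control mean = sum / n_c = 6.13394 / 4 = 1.533485
Recovered sample variance s_r^2 = 7.61333e-08
Control sample variance s_c^2 = 1.89667e-08
Welch SE (unpooled) = sqrt(s_r^2/n_r + s_c^2/n_c) = sqrt(2.53778e-08 + 4.74167e-09) = sqrt(3.01195e-08) = 0.00017355
|mean_r - mean_c| = 0.000151667
t = 0.000151667 / 0.00017355 = 0.87

0.87


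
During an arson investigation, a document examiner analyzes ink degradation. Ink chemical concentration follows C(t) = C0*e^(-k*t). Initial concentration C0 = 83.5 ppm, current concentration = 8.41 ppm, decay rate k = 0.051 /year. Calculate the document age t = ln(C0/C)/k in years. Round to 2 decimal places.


Document age estimation:
C0/C = 83.5 / 8.41 = 9.928656
ln(C0/C) = 2.295425
t = 2.295425 / 0.051 = 45.01 years

45.01


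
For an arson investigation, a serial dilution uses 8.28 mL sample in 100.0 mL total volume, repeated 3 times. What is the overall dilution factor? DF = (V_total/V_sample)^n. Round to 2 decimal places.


Dilution factor calculation:
Single dilution = V_total / V_sample = 100.0 / 8.28 ≈ 12.077295
Number of dilutions = 3
Total DF = (100.0 / 8.28)^3 (full precision, rounded at the end) = 1761.61

1761.61


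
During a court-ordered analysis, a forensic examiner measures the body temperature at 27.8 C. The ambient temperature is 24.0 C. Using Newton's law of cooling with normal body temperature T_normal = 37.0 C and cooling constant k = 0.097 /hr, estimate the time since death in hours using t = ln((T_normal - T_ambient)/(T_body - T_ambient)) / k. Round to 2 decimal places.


Using Newton's law of cooling:
t = ln((T_normal - T_ambient) / (T_body - T_ambient)) / k
T_normal - T_ambient = 13.0
T_body - T_ambient = 3.8
Ratio = 3.421053
ln(ratio) = 1.229948
t = 1.229948 / 0.097 = 12.68 hours

12.68


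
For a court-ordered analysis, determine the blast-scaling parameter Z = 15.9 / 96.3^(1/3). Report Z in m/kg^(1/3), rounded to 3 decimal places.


Scaled distance calculation:
W^(1/3) = 96.3^(1/3) = 4.583622
Z = R / W^(1/3) = 15.9 / 4.583622
Z = 3.469 m/kg^(1/3)

3.469


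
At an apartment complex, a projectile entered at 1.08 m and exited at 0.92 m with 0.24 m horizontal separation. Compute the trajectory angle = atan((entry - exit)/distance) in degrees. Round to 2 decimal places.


Bullet trajectory angle:
Height difference = 1.08 - 0.92 = 0.16 m
angle = atan(0.16 / 0.24)
angle = atan(0.666667)
angle = 33.69 degrees

33.69


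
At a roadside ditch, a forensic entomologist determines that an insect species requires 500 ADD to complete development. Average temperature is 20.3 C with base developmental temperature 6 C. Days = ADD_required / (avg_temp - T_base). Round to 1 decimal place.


Insect development time:
Effective temperature = avg_temp - T_base = 20.3 - 6 = 14.3 C
Days = ADD / effective_temp = 500 / 14.3 = 35.0 days

35.0


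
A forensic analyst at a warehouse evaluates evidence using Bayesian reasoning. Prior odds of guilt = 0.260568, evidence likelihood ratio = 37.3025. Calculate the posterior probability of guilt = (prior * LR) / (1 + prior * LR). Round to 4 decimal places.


Bayesian evidence evaluation:
Posterior odds = prior_odds * LR = 0.260568 * 37.3025 = 9.719838
Posterior probability = posterior_odds / (1 + posterior_odds)
= 9.719838 / (1 + 9.719838)
= 9.719838 / 10.719838
= 0.9067

0.9067


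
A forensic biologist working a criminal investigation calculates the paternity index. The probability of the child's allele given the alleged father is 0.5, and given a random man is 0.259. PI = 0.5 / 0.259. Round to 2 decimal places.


Paternity Index calculation:
PI = P(allele|father) / P(allele|random)
PI = 0.5 / 0.259
PI = 1.93

1.93


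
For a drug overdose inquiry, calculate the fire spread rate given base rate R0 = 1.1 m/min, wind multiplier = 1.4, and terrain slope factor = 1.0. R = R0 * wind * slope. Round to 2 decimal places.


Fire spread rate calculation:
R = R0 * wind_factor * slope_factor
= 1.1 * 1.4 * 1.0
= 1.54 * 1.0
= 1.54 m/min

1.54


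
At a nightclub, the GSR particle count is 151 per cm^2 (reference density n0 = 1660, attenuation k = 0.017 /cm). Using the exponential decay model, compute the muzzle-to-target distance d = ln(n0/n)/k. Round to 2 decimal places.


GSR distance calculation:
n0/n = 1660 / 151 = 10.993377
ln(n0/n) = 2.397293
d = 2.397293 / 0.017 = 141.02 cm

141.02


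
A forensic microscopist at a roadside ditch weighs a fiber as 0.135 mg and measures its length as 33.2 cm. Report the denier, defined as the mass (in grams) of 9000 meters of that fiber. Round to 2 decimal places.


Denier calculation:
Mass in grams = 0.135 mg / 1000 = 0.000135 g
Length in meters = 33.2 cm / 100 = 0.332 m
Linear density = mass / length = 0.000135 / 0.332 = 0.00040663 g/m
Denier = (g/m) * 9000 = 0.00040663 * 9000 = 3.66

3.66


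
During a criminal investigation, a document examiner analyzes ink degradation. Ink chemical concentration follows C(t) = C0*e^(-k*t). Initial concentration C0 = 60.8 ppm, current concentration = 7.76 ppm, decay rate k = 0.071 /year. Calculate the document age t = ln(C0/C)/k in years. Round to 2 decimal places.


Document age estimation:
C0/C = 60.8 / 7.76 = 7.835052
ln(C0/C) = 2.058608
t = 2.058608 / 0.071 = 28.99 years

28.99


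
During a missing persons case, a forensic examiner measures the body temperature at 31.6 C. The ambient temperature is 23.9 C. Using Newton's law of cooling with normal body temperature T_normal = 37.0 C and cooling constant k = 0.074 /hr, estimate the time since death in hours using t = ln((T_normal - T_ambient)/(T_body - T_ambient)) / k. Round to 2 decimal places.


Using Newton's law of cooling:
t = ln((T_normal - T_ambient) / (T_body - T_ambient)) / k
T_normal - T_ambient = 13.1
T_body - T_ambient = 7.7
Ratio = 1.701299
ln(ratio) = 0.531392
t = 0.531392 / 0.074 = 7.18 hours

7.18


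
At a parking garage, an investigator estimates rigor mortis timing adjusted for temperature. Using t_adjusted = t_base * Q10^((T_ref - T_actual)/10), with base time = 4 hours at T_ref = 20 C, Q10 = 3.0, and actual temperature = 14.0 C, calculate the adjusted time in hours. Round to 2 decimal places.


Rigor mortis time adjustment:
Exponent = (T_ref - T_actual) / 10 = (20 - 14.0) / 10 = 0.6
Q10 factor = 3.0^0.6 = 1.93318
t_adjusted = 4 * 1.93318 = 7.73 hours

7.73


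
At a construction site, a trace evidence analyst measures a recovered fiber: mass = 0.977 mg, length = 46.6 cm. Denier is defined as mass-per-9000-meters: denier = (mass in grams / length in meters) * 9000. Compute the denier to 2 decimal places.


Denier calculation:
Mass in grams = 0.977 mg / 1000 = 0.000977 g
Length in meters = 46.6 cm / 100 = 0.466 m
Linear density = mass / length = 0.000977 / 0.466 = 0.00209657 g/m
Denier = (g/m) * 9000 = 0.00209657 * 9000 = 18.87

18.87


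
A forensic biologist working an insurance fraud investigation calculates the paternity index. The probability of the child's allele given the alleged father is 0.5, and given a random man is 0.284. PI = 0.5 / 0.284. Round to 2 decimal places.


Paternity Index calculation:
PI = P(allele|father) / P(allele|random)
PI = 0.5 / 0.284
PI = 1.76

1.76


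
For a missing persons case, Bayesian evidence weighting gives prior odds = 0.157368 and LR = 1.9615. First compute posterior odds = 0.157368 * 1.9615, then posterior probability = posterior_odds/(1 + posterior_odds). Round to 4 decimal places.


Bayesian evidence evaluation:
Posterior odds = prior_odds * LR = 0.157368 * 1.9615 = 0.3086773
Posterior probability = posterior_odds / (1 + posterior_odds)
= 0.3086773 / (1 + 0.3086773)
= 0.3086773 / 1.3086773
= 0.2359

0.2359


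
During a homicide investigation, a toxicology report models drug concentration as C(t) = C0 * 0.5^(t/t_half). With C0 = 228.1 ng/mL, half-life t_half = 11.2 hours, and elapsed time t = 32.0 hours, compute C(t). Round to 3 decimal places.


Drug concentration decay:
Number of half-lives = t / t_half = 32.0 / 11.2 = 2.857143
Decay factor = 0.5^2.857143 = 0.13801118
C(t) = 228.1 * 0.13801118 = 31.480 ng/mL

31.480


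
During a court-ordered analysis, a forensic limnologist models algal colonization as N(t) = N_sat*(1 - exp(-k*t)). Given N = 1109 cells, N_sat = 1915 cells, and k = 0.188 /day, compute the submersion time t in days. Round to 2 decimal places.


PMSI from diatom colonization curve:
N / N_sat = 1109 / 1915 = 0.579112
1 - N/N_sat = 0.420888
ln(1 - N/N_sat) = -0.865389
t = -ln(1 - N/N_sat) / k = -(-0.865389) / 0.188 = 4.60 days

4.60


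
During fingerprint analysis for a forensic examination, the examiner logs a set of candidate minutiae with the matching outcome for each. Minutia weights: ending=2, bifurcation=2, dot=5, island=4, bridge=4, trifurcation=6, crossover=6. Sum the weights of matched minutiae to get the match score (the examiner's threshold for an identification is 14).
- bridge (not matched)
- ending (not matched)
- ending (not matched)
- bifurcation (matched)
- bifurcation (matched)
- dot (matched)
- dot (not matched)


Weighted minutiae match score:
  bridge: not matched, +0
  ending: not matched, +0
  ending: not matched, +0
  bifurcation: matched, +2 (running total 2)
  bifurcation: matched, +2 (running total 4)
  dot: matched, +5 (running total 9)
  dot: not matched, +0
Total score = 9
Threshold = 14; verdict = inconclusive

9


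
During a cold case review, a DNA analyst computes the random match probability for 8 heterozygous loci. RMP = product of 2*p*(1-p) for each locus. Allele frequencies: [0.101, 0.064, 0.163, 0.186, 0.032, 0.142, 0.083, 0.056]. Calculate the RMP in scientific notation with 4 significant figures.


Computing RMP for 8 loci:
Locus 1: 2 * 0.101 * 0.899 = 0.181598
Locus 2: 2 * 0.064 * 0.936 = 0.119808
Locus 3: 2 * 0.163 * 0.837 = 0.272862
Locus 4: 2 * 0.186 * 0.814 = 0.302808
Locus 5: 2 * 0.032 * 0.968 = 0.061952
Locus 6: 2 * 0.142 * 0.858 = 0.243672
Locus 7: 2 * 0.083 * 0.917 = 0.152222
Locus 8: 2 * 0.056 * 0.944 = 0.105728
RMP = 4.368e-07

4.368e-07


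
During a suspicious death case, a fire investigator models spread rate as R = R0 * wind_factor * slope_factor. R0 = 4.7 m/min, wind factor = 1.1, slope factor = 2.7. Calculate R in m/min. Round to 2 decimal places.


Fire spread rate calculation:
R = R0 * wind_factor * slope_factor
= 4.7 * 1.1 * 2.7
= 5.17 * 2.7
= 13.96 m/min

13.96


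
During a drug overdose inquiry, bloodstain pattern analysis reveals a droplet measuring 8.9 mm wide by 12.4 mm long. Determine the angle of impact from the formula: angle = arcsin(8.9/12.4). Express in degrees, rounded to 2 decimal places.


Blood spatter impact angle calculation:
width / length = 8.9 / 12.4 = 0.717742
angle = arcsin(0.717742)
angle = 45.87 degrees

45.87


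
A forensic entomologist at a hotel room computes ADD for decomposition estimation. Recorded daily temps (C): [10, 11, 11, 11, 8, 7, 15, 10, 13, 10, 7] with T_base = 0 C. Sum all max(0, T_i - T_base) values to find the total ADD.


Computing ADD day by day:
Day 1: max(0, 10 - 0) = 10
Day 2: max(0, 11 - 0) = 11
Day 3: max(0, 11 - 0) = 11
Day 4: max(0, 11 - 0) = 11
Day 5: max(0, 8 - 0) = 8
Day 6: max(0, 7 - 0) = 7
Day 7: max(0, 15 - 0) = 15
Day 8: max(0, 10 - 0) = 10
Day 9: max(0, 13 - 0) = 13
Day 10: max(0, 10 - 0) = 10
Day 11: max(0, 7 - 0) = 7
Total ADD = 113

113


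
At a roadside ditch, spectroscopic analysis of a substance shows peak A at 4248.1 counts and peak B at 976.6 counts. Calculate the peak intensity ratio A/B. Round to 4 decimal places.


Spectral peak ratio:
Peak A = 4248.1 counts
Peak B = 976.6 counts
Ratio = 4248.1 / 976.6 = 4.3499

4.3499


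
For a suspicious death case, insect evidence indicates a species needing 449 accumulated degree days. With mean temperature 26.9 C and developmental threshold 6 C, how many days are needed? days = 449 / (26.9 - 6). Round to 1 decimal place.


Insect development time:
Effective temperature = avg_temp - T_base = 26.9 - 6 = 20.9 C
Days = ADD / effective_temp = 449 / 20.9 = 21.5 days

21.5


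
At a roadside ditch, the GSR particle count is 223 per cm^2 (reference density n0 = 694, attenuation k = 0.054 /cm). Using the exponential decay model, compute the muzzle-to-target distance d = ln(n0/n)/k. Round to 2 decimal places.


GSR distance calculation:
n0/n = 694 / 223 = 3.112108
ln(n0/n) = 1.1353
d = 1.1353 / 0.054 = 21.02 cm

21.02


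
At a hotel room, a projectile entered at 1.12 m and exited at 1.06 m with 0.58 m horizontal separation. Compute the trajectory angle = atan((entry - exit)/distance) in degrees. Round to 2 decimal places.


Bullet trajectory angle:
Height difference = 1.12 - 1.06 = 0.06 m
angle = atan(0.06 / 0.58)
angle = atan(0.103448)
angle = 5.91 degrees

5.91


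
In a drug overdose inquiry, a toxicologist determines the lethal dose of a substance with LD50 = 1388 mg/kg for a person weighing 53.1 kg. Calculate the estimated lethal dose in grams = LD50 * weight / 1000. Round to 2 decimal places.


Lethal dose calculation:
Lethal dose = LD50 * body_weight / 1000
= 1388 * 53.1 / 1000
= 73702.8 / 1000
= 73.70 g

73.70


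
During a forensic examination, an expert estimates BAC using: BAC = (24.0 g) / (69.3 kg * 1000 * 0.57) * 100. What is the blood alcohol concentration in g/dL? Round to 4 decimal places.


Applying the Widmark formula:
BAC = (dose_g / (body_wt * 1000 * r)) * 100
Denominator = 69.3 * 1000 * 0.57 = 39501
BAC = (24.0 / 39501) * 100
BAC = 0.0608 g/dL

0.0608


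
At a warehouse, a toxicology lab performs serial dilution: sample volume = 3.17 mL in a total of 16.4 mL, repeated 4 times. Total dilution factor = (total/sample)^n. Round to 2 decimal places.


Dilution factor calculation:
Single dilution = V_total / V_sample = 16.4 / 3.17 ≈ 5.173502
Number of dilutions = 4
Total DF = (16.4 / 3.17)^4 (full precision, rounded at the end) = 716.37

716.37


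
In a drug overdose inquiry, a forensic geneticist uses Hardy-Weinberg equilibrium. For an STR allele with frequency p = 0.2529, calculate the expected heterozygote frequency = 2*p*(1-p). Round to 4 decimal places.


Hardy-Weinberg heterozygote frequency:
q = 1 - p = 1 - 0.2529 = 0.7471
2pq = 2 * 0.2529 * 0.7471 = 0.3779

0.3779


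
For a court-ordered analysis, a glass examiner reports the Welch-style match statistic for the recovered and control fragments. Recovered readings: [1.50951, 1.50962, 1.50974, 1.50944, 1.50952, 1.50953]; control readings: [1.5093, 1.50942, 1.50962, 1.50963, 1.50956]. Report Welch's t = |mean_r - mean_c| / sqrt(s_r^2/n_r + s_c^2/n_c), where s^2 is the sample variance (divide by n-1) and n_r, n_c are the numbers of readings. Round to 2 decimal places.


Welch's t-criterion for glass RI comparison:
Recovered mean = sum / n_r = 9.05736 / 6 = 1.50956
Control mean = sum / n_c = 7.54753 / 5 = 1.509506
Recovered sample variance s_r^2 = 1.108e-08
Control sample variance s_c^2 = 2.028e-08
Welch SE (unpooled) = sqrt(s_r^2/n_r + s_c^2/n_c) = sqrt(1.84667e-09 + 4.056e-09) = sqrt(5.90267e-09) = 7.68288e-05
|mean_r - mean_c| = 5.4e-05
t = 5.4e-05 / 7.68288e-05 = 0.70

0.70


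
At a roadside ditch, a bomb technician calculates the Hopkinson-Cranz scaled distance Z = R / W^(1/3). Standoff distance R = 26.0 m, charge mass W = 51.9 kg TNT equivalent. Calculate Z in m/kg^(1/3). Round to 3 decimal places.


Scaled distance calculation:
W^(1/3) = 51.9^(1/3) = 3.730117
Z = R / W^(1/3) = 26.0 / 3.730117
Z = 6.970 m/kg^(1/3)

6.970


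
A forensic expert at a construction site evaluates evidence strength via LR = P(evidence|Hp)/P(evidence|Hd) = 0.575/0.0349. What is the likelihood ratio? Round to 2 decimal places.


Likelihood ratio calculation:
LR = P(E|Hp) / P(E|Hd)
LR = 0.575 / 0.0349
LR = 16.48

16.48


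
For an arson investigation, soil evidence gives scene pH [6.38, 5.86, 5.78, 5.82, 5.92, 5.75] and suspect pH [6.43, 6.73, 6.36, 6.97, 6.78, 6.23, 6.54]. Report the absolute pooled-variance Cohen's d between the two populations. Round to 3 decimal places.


Pooled-variance Cohen's d for soil pH comparison:
Scene mean = 35.51 / 6 = 5.918333
Suspect mean = 46.04 / 7 = 6.577143
Scene sample variance s_s^2 = 0.054737
Suspect sample variance s_c^2 = 0.068257
Pooled variance = ((n_s-1)*s_s^2 + (n_c-1)*s_c^2) / (n_s + n_c - 2) = 0.062111
Pooled SD = sqrt(0.062111) = 0.249221
Mean difference = -0.65881
|d| = |-0.65881| / 0.249221 = 2.643

2.643


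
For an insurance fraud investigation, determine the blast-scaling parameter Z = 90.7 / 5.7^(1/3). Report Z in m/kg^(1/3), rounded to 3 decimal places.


Scaled distance calculation:
W^(1/3) = 5.7^(1/3) = 1.786316
Z = R / W^(1/3) = 90.7 / 1.786316
Z = 50.775 m/kg^(1/3)

50.775


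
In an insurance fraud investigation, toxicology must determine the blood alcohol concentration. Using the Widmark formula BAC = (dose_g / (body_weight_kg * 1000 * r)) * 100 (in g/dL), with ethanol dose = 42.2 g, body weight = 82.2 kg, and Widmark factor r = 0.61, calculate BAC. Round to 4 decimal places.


Applying the Widmark formula:
BAC = (dose_g / (body_wt * 1000 * r)) * 100
Denominator = 82.2 * 1000 * 0.61 = 50142
BAC = (42.2 / 50142) * 100
BAC = 0.0842 g/dL

0.0842


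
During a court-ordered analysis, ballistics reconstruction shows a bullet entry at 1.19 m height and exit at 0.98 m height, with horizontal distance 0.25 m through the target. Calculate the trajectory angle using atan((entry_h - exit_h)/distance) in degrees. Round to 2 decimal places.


Bullet trajectory angle:
Height difference = 1.19 - 0.98 = 0.21 m
angle = atan(0.21 / 0.25)
angle = atan(0.84)
angle = 40.03 degrees

40.03


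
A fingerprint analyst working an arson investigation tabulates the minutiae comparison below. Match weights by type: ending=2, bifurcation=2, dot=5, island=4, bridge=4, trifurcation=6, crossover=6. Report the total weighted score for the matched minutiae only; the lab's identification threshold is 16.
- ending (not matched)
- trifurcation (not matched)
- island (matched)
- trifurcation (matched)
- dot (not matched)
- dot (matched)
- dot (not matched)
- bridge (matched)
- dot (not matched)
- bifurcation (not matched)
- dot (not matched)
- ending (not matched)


Weighted minutiae match score:
  ending: not matched, +0
  trifurcation: not matched, +0
  island: matched, +4 (running total 4)
  trifurcation: matched, +6 (running total 10)
  dot: not matched, +0
  dot: matched, +5 (running total 15)
  dot: not matched, +0
  bridge: matched, +4 (running total 19)
  dot: not matched, +0
  bifurcation: not matched, +0
  dot: not matched, +0
  ending: not matched, +0
Total score = 19
Threshold = 16; verdict = identification

19


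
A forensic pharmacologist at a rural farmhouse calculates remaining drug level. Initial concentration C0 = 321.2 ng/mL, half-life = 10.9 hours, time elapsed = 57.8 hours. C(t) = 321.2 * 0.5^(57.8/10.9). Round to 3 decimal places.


Drug concentration decay:
Number of half-lives = t / t_half = 57.8 / 10.9 = 5.302752
Decay factor = 0.5^5.302752 = 0.02533451
C(t) = 321.2 * 0.02533451 = 8.137 ng/mL

8.137


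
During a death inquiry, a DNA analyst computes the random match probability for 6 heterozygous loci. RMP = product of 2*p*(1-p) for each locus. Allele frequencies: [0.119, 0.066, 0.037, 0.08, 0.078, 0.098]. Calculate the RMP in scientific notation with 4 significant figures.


Computing RMP for 6 loci:
Locus 1: 2 * 0.119 * 0.881 = 0.209678
Locus 2: 2 * 0.066 * 0.934 = 0.123288
Locus 3: 2 * 0.037 * 0.963 = 0.071262
Locus 4: 2 * 0.08 * 0.92 = 0.1472
Locus 5: 2 * 0.078 * 0.922 = 0.143832
Locus 6: 2 * 0.098 * 0.902 = 0.176792
RMP = 6.895e-06

6.895e-06


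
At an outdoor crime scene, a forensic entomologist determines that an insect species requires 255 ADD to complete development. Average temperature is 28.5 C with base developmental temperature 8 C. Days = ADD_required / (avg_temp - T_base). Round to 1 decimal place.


Insect development time:
Effective temperature = avg_temp - T_base = 28.5 - 8 = 20.5 C
Days = ADD / effective_temp = 255 / 20.5 = 12.4 days

12.4


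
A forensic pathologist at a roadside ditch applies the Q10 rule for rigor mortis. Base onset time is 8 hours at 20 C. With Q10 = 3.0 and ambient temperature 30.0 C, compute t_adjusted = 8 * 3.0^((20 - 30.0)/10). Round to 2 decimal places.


Rigor mortis time adjustment:
Exponent = (T_ref - T_actual) / 10 = (20 - 30.0) / 10 = -1
Q10 factor = 3.0^-1 = 0.33333
t_adjusted = 8 * 0.33333 = 2.67 hours

2.67


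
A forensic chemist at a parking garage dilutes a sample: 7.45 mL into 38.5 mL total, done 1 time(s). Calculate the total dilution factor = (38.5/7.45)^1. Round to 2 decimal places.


Dilution factor calculation:
Single dilution = V_total / V_sample = 38.5 / 7.45 ≈ 5.167785
Number of dilutions = 1
Total DF = (38.5 / 7.45)^1 (full precision, rounded at the end) = 5.17

5.17


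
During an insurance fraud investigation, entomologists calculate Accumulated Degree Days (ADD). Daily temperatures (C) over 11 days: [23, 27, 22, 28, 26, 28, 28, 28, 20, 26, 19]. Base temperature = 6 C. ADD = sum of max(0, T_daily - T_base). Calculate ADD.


Computing ADD day by day:
Day 1: max(0, 23 - 6) = 17
Day 2: max(0, 27 - 6) = 21
Day 3: max(0, 22 - 6) = 16
Day 4: max(0, 28 - 6) = 22
Day 5: max(0, 26 - 6) = 20
Day 6: max(0, 28 - 6) = 22
Day 7: max(0, 28 - 6) = 22
Day 8: max(0, 28 - 6) = 22
Day 9: max(0, 20 - 6) = 14
Day 10: max(0, 26 - 6) = 20
Day 11: max(0, 19 - 6) = 13
Total ADD = 209

209


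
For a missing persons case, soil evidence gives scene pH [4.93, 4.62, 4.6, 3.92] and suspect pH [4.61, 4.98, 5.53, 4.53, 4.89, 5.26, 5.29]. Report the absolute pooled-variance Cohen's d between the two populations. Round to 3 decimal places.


Pooled-variance Cohen's d for soil pH comparison:
Scene mean = 18.07 / 4 = 4.5175
Suspect mean = 35.09 / 7 = 5.012857
Scene sample variance s_s^2 = 0.181492
Suspect sample variance s_c^2 = 0.136157
Pooled variance = ((n_s-1)*s_s^2 + (n_c-1)*s_c^2) / (n_s + n_c - 2) = 0.151269
Pooled SD = sqrt(0.151269) = 0.388933
Mean difference = -0.495357
|d| = |-0.495357| / 0.388933 = 1.274

1.274


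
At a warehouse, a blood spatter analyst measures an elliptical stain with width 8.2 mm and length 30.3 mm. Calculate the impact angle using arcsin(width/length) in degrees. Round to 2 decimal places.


Blood spatter impact angle calculation:
width / length = 8.2 / 30.3 = 0.270627
angle = arcsin(0.270627)
angle = 15.70 degrees

15.70


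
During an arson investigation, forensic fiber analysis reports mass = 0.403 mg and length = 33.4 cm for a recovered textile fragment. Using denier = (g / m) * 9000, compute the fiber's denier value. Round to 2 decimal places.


Denier calculation:
Mass in grams = 0.403 mg / 1000 = 0.000403 g
Length in meters = 33.4 cm / 100 = 0.334 m
Linear density = mass / length = 0.000403 / 0.334 = 0.00120659 g/m
Denier = (g/m) * 9000 = 0.00120659 * 9000 = 10.86

10.86


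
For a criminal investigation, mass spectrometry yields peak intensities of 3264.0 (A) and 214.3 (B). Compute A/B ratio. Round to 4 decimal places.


Spectral peak ratio:
Peak A = 3264.0 counts
Peak B = 214.3 counts
Ratio = 3264.0 / 214.3 = 15.2310

15.2310


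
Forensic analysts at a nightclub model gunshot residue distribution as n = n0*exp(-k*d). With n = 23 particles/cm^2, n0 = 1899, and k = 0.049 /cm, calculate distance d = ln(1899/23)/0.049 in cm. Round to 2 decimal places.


GSR distance calculation:
n0/n = 1899 / 23 = 82.565217
ln(n0/n) = 4.413588
d = 4.413588 / 0.049 = 90.07 cm

90.07


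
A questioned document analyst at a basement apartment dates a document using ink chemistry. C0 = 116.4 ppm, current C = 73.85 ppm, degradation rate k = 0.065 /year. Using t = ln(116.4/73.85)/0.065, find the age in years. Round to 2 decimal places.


Document age estimation:
C0/C = 116.4 / 73.85 = 1.576168
ln(C0/C) = 0.454997
t = 0.454997 / 0.065 = 7.00 years

7.00


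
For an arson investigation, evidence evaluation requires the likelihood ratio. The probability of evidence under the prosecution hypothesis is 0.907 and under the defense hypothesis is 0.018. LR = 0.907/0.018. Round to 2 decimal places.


Likelihood ratio calculation:
LR = P(E|Hp) / P(E|Hd)
LR = 0.907 / 0.018
LR = 50.39

50.39


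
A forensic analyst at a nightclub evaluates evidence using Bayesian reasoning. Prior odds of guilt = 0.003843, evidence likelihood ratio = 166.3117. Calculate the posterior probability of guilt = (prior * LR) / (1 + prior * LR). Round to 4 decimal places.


Bayesian evidence evaluation:
Posterior odds = prior_odds * LR = 0.003843 * 166.3117 = 0.6391359
Posterior probability = posterior_odds / (1 + posterior_odds)
= 0.6391359 / (1 + 0.6391359)
= 0.6391359 / 1.6391359
= 0.3899

0.3899


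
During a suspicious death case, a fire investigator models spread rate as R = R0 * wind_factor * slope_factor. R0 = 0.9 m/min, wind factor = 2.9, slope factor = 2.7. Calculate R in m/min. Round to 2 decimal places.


Fire spread rate calculation:
R = R0 * wind_factor * slope_factor
= 0.9 * 2.9 * 2.7
= 2.61 * 2.7
= 7.05 m/min

7.05


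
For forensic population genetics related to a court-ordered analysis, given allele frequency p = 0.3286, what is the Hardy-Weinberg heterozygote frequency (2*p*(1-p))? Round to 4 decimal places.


Hardy-Weinberg heterozygote frequency:
q = 1 - p = 1 - 0.3286 = 0.6714
2pq = 2 * 0.3286 * 0.6714 = 0.4412

0.4412


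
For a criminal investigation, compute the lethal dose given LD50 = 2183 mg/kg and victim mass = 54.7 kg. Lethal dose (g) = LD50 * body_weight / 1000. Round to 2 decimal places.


Lethal dose calculation:
Lethal dose = LD50 * body_weight / 1000
= 2183 * 54.7 / 1000
= 119410.1 / 1000
= 119.41 g

119.41


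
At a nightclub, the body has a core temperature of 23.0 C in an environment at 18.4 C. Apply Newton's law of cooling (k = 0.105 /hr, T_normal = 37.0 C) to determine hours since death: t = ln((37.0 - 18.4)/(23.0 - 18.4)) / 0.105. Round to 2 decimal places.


Using Newton's law of cooling:
t = ln((T_normal - T_ambient) / (T_body - T_ambient)) / k
T_normal - T_ambient = 18.6
T_body - T_ambient = 4.6
Ratio = 4.043478
ln(ratio) = 1.397105
t = 1.397105 / 0.105 = 13.31 hours

13.31


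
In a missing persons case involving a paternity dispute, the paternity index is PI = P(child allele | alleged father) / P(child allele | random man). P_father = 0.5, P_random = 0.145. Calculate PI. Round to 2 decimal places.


Paternity Index calculation:
PI = P(allele|father) / P(allele|random)
PI = 0.5 / 0.145
PI = 3.45

3.45


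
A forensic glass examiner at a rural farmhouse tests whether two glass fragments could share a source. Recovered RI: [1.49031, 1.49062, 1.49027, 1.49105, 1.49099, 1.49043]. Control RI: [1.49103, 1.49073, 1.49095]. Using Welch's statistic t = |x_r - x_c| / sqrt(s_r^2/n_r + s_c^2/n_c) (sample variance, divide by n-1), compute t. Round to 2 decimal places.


Welch's t-criterion for glass RI comparison:
Recovered mean = sum / n_r = 8.94367 / 6 = 1.4906117
Control mean = sum / n_c = 4.47271 / 3 = 1.4909033
Recovered sample variance s_r^2 = 1.15217e-07
Control sample variance s_c^2 = 2.41333e-08
Welch SE (unpooled) = sqrt(s_r^2/n_r + s_c^2/n_c) = sqrt(1.92028e-08 + 8.04444e-09) = sqrt(2.72472e-08) = 0.000165067
|mean_r - mean_c| = 0.000291667
t = 0.000291667 / 0.000165067 = 1.77

1.77


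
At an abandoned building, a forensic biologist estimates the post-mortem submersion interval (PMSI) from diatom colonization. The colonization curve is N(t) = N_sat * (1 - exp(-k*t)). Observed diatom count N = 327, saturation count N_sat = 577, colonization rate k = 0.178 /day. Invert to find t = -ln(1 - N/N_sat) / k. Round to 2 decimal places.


PMSI from diatom colonization curve:
N / N_sat = 327 / 577 = 0.566724
1 - N/N_sat = 0.433276
ln(1 - N/N_sat) = -0.83638
t = -ln(1 - N/N_sat) / k = -(-0.83638) / 0.178 = 4.70 days

4.70


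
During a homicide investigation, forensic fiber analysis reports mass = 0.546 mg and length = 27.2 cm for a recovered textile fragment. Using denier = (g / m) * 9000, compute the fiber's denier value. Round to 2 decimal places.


Denier calculation:
Mass in grams = 0.546 mg / 1000 = 0.000546 g
Length in meters = 27.2 cm / 100 = 0.272 m
Linear density = mass / length = 0.000546 / 0.272 = 0.00200735 g/m
Denier = (g/m) * 9000 = 0.00200735 * 9000 = 18.07

18.07


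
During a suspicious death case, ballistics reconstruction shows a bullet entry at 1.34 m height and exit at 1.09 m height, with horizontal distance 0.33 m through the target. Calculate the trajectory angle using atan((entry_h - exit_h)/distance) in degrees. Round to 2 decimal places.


Bullet trajectory angle:
Height difference = 1.34 - 1.09 = 0.25 m
angle = atan(0.25 / 0.33)
angle = atan(0.757576)
angle = 37.15 degrees

37.15


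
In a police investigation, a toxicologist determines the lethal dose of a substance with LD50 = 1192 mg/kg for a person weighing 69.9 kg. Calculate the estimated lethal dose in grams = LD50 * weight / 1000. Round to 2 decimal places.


Lethal dose calculation:
Lethal dose = LD50 * body_weight / 1000
= 1192 * 69.9 / 1000
= 83320.8 / 1000
= 83.32 g

83.32


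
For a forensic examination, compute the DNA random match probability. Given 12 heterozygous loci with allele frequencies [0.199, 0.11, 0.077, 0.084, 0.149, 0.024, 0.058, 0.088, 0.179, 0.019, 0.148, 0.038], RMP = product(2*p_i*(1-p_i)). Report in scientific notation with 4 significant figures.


Computing RMP for 12 loci:
Locus 1: 2 * 0.199 * 0.801 = 0.318798
Locus 2: 2 * 0.11 * 0.89 = 0.1958
Locus 3: 2 * 0.077 * 0.923 = 0.142142
Locus 4: 2 * 0.084 * 0.916 = 0.153888
Locus 5: 2 * 0.149 * 0.851 = 0.253598
Locus 6: 2 * 0.024 * 0.976 = 0.046848
Locus 7: 2 * 0.058 * 0.942 = 0.109272
Locus 8: 2 * 0.088 * 0.912 = 0.160512
Locus 9: 2 * 0.179 * 0.821 = 0.293918
Locus 10: 2 * 0.019 * 0.981 = 0.037278
Locus 11: 2 * 0.148 * 0.852 = 0.252192
Locus 12: 2 * 0.038 * 0.962 = 0.073112
RMP = 5.748e-11

5.748e-11


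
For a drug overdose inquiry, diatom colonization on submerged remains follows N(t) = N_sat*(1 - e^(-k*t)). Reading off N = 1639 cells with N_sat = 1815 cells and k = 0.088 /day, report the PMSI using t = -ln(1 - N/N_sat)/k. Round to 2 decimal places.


PMSI from diatom colonization curve:
N / N_sat = 1639 / 1815 = 0.90303
1 - N/N_sat = 0.09697
ln(1 - N/N_sat) = -2.333354
t = -ln(1 - N/N_sat) / k = -(-2.333354) / 0.088 = 26.52 days

26.52


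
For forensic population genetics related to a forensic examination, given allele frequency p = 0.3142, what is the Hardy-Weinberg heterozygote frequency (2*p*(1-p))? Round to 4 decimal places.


Hardy-Weinberg heterozygote frequency:
q = 1 - p = 1 - 0.3142 = 0.6858
2pq = 2 * 0.3142 * 0.6858 = 0.4310

0.4310


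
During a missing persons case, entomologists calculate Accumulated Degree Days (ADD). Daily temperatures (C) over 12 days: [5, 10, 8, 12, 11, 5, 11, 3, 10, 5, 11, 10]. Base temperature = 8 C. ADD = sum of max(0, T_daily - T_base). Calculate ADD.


Computing ADD day by day:
Day 1: max(0, 5 - 8) = 0
Day 2: max(0, 10 - 8) = 2
Day 3: max(0, 8 - 8) = 0
Day 4: max(0, 12 - 8) = 4
Day 5: max(0, 11 - 8) = 3
Day 6: max(0, 5 - 8) = 0
Day 7: max(0, 11 - 8) = 3
Day 8: max(0, 3 - 8) = 0
Day 9: max(0, 10 - 8) = 2
Day 10: max(0, 5 - 8) = 0
Day 11: max(0, 11 - 8) = 3
Day 12: max(0, 10 - 8) = 2
Total ADD = 19

19


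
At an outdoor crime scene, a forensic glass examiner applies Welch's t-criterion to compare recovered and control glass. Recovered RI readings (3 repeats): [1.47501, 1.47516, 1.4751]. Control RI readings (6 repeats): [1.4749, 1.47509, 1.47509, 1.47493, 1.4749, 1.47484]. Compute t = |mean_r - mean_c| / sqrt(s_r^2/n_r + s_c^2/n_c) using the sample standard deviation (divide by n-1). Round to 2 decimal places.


Welch's t-criterion for glass RI comparison:
Recovered mean = sum / n_r = 4.42527 / 3 = 1.47509
Control mean = sum / n_c = 8.84975 / 6 = 1.4749583
Recovered sample variance s_r^2 = 5.7e-09
Control sample variance s_c^2 = 1.12567e-08
Welch SE (unpooled) = sqrt(s_r^2/n_r + s_c^2/n_c) = sqrt(1.9e-09 + 1.87611e-09) = sqrt(3.77611e-09) = 6.14501e-05
|mean_r - mean_c| = 0.000131667
t = 0.000131667 / 6.14501e-05 = 2.14

2.14


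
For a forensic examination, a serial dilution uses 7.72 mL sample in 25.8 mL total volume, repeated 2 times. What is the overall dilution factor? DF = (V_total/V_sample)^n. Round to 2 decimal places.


Dilution factor calculation:
Single dilution = V_total / V_sample = 25.8 / 7.72 ≈ 3.341969
Number of dilutions = 2
Total DF = (25.8 / 7.72)^2 (full precision, rounded at the end) = 11.17

11.17


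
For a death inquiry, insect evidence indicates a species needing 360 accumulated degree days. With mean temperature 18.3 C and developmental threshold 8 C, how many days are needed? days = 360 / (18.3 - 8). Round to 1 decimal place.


Insect development time:
Effective temperature = avg_temp - T_base = 18.3 - 8 = 10.3 C
Days = ADD / effective_temp = 360 / 10.3 = 35.0 days

35.0


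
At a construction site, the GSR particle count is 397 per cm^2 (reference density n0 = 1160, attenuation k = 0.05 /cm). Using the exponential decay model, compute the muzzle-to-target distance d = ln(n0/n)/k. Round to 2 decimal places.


GSR distance calculation:
n0/n = 1160 / 397 = 2.921914
ln(n0/n) = 1.072239
d = 1.072239 / 0.05 = 21.44 cm

21.44


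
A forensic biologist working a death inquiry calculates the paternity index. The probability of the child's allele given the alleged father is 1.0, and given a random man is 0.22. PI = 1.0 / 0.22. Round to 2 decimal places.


Paternity Index calculation:
PI = P(allele|father) / P(allele|random)
PI = 1.0 / 0.22
PI = 4.55

4.55


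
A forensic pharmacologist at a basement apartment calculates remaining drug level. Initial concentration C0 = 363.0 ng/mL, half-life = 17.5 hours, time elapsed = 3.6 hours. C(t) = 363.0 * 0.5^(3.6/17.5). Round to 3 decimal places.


Drug concentration decay:
Number of half-lives = t / t_half = 3.6 / 17.5 = 0.205714
Decay factor = 0.5^0.205714 = 0.86710944
C(t) = 363.0 * 0.86710944 = 314.761 ng/mL

314.761


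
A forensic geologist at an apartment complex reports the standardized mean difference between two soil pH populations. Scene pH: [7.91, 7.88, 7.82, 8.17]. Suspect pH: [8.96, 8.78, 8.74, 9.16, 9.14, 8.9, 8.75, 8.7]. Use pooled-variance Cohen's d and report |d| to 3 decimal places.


Pooled-variance Cohen's d for soil pH comparison:
Scene mean = 31.78 / 4 = 7.945
Suspect mean = 71.13 / 8 = 8.89125
Scene sample variance s_s^2 = 0.0239
Suspect sample variance s_c^2 = 0.032955
Pooled variance = ((n_s-1)*s_s^2 + (n_c-1)*s_c^2) / (n_s + n_c - 2) = 0.030239
Pooled SD = sqrt(0.030239) = 0.173894
Mean difference = -0.94625
|d| = |-0.94625| / 0.173894 = 5.442

5.442


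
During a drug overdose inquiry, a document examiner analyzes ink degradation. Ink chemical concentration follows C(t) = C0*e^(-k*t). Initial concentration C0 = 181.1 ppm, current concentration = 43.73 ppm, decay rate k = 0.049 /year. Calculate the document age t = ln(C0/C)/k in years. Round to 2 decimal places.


Document age estimation:
C0/C = 181.1 / 43.73 = 4.141322
ln(C0/C) = 1.421015
t = 1.421015 / 0.049 = 29.00 years

29.00


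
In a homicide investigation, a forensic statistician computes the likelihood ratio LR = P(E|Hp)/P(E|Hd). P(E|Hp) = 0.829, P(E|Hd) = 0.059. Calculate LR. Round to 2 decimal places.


Likelihood ratio calculation:
LR = P(E|Hp) / P(E|Hd)
LR = 0.829 / 0.059
LR = 14.05

14.05


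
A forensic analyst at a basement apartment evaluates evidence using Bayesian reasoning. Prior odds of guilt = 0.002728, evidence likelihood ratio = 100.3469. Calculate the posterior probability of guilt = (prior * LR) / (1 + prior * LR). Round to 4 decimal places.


Bayesian evidence evaluation:
Posterior odds = prior_odds * LR = 0.002728 * 100.3469 = 0.2737463
Posterior probability = posterior_odds / (1 + posterior_odds)
= 0.2737463 / (1 + 0.2737463)
= 0.2737463 / 1.2737463
= 0.2149

0.2149


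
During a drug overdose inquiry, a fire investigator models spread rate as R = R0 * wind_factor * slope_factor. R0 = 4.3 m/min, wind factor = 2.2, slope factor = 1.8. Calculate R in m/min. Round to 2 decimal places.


Fire spread rate calculation:
R = R0 * wind_factor * slope_factor
= 4.3 * 2.2 * 1.8
= 9.46 * 1.8
= 17.03 m/min

17.03


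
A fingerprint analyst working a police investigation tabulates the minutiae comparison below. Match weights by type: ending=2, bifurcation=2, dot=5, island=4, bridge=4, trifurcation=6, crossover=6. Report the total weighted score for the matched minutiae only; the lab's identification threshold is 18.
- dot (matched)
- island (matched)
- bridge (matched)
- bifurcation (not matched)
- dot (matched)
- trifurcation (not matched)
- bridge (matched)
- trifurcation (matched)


Weighted minutiae match score:
  dot: matched, +5 (running total 5)
  island: matched, +4 (running total 9)
  bridge: matched, +4 (running total 13)
  bifurcation: not matched, +0
  dot: matched, +5 (running total 18)
  trifurcation: not matched, +0
  bridge: matched, +4 (running total 22)
  trifurcation: matched, +6 (running total 28)
Total score = 28
Threshold = 18; verdict = identification

28


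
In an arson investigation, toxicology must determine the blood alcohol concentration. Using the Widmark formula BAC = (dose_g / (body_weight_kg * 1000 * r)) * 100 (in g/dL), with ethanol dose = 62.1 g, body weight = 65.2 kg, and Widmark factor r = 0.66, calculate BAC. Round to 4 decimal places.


Applying the Widmark formula:
BAC = (dose_g / (body_wt * 1000 * r)) * 100
Denominator = 65.2 * 1000 * 0.66 = 43032
BAC = (62.1 / 43032) * 100
BAC = 0.1443 g/dL

0.1443


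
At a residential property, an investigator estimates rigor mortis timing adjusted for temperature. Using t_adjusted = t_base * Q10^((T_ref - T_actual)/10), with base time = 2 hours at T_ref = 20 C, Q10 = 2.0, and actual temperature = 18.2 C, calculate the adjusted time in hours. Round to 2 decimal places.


Rigor mortis time adjustment:
Exponent = (T_ref - T_actual) / 10 = (20 - 18.2) / 10 = 0.18
Q10 factor = 2.0^0.18 = 1.13288
t_adjusted = 2 * 1.13288 = 2.27 hours

2.27


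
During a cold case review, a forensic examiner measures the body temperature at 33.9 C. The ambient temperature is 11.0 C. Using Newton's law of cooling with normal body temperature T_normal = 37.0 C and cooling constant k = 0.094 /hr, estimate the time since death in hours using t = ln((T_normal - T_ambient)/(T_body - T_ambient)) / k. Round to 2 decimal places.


Using Newton's law of cooling:
t = ln((T_normal - T_ambient) / (T_body - T_ambient)) / k
T_normal - T_ambient = 26.0
T_body - T_ambient = 22.9
Ratio = 1.135371
ln(ratio) = 0.126959
t = 0.126959 / 0.094 = 1.35 hours

1.35


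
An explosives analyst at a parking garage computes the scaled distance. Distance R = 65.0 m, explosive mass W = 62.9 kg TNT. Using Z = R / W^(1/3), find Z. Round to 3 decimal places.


Scaled distance calculation:
W^(1/3) = 62.9^(1/3) = 3.976951
Z = R / W^(1/3) = 65.0 / 3.976951
Z = 16.344 m/kg^(1/3)

16.344
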